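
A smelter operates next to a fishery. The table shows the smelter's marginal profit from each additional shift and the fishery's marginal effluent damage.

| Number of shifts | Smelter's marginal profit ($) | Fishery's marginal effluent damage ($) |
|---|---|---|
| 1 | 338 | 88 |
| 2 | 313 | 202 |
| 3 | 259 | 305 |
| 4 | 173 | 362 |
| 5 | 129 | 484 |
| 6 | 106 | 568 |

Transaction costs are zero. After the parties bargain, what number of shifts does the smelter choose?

Bargaining reaches the level where marginal profit last exceeds marginal effluent damage.
That holds through level 2 (313 ≥ 202) but not at 3 (259 < 305).

2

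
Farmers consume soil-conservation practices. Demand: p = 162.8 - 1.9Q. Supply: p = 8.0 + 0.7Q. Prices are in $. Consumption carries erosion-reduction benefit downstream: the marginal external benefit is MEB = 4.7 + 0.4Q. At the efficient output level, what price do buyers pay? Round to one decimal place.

Social marginal benefit = demand + MEB = 167.5 - 1.5Q.
Set SMB = MC: 167.5 - 1.5Q = 8.0 + 0.7Q → Q* = 72.5000.
Consumer price on the demand curve at Q*: 162.8 − 1.9×72.5000 = 25.0500.

P = $25.1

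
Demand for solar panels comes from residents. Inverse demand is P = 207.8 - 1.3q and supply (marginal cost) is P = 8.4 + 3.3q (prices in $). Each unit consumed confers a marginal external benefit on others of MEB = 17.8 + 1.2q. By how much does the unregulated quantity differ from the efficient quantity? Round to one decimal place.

20.5 units

Market equilibrium (private): 8.4 + 3.3q = 207.8 - 1.3q → q_m = 43.3478.
Social marginal benefit = demand + MEB = 225.6 - 0.1q.
Set SMB = MC: 225.6 - 0.1q = 8.4 + 3.3q → q* = 63.8824.
Gap = |43.3478 − 63.8824| = 20.5346.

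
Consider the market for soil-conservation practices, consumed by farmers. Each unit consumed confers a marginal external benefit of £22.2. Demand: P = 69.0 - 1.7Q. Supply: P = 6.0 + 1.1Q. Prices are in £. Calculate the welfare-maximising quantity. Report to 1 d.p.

Q* = 30.4

Social marginal benefit = demand + MEB = 91.2 - 1.7Q.
Set SMB = MC: 91.2 - 1.7Q = 6.0 + 1.1Q → Q* = 30.4286.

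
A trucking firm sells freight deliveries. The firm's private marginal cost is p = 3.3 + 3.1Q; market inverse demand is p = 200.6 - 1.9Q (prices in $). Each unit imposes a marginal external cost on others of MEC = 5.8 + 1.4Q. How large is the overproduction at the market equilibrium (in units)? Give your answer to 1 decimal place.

9.5 units

Market equilibrium (private): 3.3 + 3.1Q = 200.6 - 1.9Q → Q_m = 39.4600.
Social marginal cost = private MC + MEC = 9.1 + 4.5Q.
Set SMC = demand: 9.1 + 4.5Q = 200.6 - 1.9Q → Q* = 29.9219.
Gap = |39.4600 − 29.9219| = 9.5381.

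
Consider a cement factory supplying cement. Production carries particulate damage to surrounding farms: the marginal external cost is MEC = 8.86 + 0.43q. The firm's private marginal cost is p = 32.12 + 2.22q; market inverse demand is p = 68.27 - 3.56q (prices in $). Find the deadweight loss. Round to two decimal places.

DWL = $10.74

Market equilibrium (private): 32.12 + 2.22q = 68.27 - 3.56q → q_m = 6.2543.
Social marginal cost = private MC + MEC = 40.98 + 2.65q.
Set SMC = demand: 40.98 + 2.65q = 68.27 - 3.56q → q* = 4.3945.
Between q* and q_m the wedge SMC − demand runs linearly from 0 to MEC(q_m), so the loss is a triangle.
DWL = ½ × 1.8598 × 11.5494 = 10.7398.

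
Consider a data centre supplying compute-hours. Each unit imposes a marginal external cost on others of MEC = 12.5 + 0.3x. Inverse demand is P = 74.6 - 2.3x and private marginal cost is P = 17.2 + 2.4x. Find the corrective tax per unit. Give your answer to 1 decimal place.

tax = 15.2 per unit

Social marginal cost = private MC + MEC = 29.7 + 2.7x.
Set SMC = demand: 29.7 + 2.7x = 74.6 - 2.3x → x* = 8.9800.
The Pigouvian tax equals MEC at x*: 12.5 + 0.3×8.9800 = 15.1940.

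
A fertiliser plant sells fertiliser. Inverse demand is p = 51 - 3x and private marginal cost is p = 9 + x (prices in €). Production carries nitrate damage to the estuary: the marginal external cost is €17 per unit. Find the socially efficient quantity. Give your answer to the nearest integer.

Social marginal cost = private MC + MEC = 26 + x.
Set SMC = demand: 26 + x = 51 - 3x → x* = 6.2500.

x* = 6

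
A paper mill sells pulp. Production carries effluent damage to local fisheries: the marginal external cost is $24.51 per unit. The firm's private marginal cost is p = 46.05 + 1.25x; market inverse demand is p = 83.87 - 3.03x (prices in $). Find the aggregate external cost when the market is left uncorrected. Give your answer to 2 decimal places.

Market equilibrium (private): 46.05 + 1.25x = 83.87 - 3.03x → x_m = 8.8364.
Total external cost = MEC × x_m = 24.51 × 8.8364 = 216.5802.

$216.58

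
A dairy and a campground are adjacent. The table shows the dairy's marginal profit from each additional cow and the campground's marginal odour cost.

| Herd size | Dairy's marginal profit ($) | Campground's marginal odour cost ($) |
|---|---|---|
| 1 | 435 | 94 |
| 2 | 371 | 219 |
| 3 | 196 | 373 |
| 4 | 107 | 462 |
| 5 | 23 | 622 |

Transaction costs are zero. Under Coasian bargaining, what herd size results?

Bargaining reaches the level where marginal profit last exceeds marginal odour cost.
That holds through level 2 (371 ≥ 219) but not at 3 (196 < 373).

2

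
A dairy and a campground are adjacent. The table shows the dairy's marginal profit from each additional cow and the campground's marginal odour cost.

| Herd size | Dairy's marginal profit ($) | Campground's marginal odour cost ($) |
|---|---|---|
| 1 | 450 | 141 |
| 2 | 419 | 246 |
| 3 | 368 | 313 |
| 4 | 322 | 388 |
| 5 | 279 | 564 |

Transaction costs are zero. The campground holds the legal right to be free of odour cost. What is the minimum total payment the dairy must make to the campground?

$700

Efficient level: marginal profit ≥ marginal odour cost through level 3, so k* = 3.
With the campground holding the right, the dairy must at least compensate total damage at k*: 141 + 246 + 313 = 700.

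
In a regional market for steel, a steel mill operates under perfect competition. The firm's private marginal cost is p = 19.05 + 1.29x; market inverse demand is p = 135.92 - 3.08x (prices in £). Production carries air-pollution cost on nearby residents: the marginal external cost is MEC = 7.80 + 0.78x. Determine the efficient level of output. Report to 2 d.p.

x* = 21.18

Social marginal cost = private MC + MEC = 26.85 + 2.07x.
Set SMC = demand: 26.85 + 2.07x = 135.92 - 3.08x → x* = 21.1786.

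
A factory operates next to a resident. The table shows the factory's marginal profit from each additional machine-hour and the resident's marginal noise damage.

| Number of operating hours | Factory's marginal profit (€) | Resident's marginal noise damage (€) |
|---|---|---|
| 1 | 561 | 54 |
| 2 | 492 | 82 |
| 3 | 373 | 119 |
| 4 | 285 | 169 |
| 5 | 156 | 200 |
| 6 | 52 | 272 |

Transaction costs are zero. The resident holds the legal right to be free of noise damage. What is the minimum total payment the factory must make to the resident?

€424

Efficient level: marginal profit ≥ marginal noise damage through level 4, so k* = 4.
With the resident holding the right, the factory must at least compensate total damage at k*: 54 + 82 + 119 + 169 = 424.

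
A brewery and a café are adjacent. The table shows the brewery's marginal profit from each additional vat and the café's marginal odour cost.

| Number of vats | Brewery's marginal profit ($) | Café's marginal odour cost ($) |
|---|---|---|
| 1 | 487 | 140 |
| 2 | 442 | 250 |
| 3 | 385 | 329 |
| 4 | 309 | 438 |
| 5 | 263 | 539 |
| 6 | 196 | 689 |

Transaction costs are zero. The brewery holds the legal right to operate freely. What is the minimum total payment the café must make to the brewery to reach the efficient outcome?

Left alone the brewery would choose level 6 (marginal profit stays positive).
Efficient level: k* = 3 (marginal profit ≥ marginal odour cost through 3).
The café must at least cover the brewery's forgone profit from cutting 6→3: 309 + 263 + 196 = 768.

$768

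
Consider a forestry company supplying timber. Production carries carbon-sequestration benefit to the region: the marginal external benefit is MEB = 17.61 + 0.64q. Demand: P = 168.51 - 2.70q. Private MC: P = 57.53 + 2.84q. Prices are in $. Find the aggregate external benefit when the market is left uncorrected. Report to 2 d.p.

Market equilibrium (private): 57.53 + 2.84q = 168.51 - 2.70q → q_m = 20.0325.
Total external benefit = ∫₀^{q_m} (17.61 + 0.64q) dq = 17.61×20.0325 + ½×0.64×20.0325² = 481.1887.

$481.19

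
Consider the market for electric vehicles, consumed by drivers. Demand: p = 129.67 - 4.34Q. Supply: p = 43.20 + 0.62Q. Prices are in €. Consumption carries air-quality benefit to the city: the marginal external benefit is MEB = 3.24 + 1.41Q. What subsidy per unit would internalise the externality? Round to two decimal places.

Social marginal benefit = demand + MEB = 132.91 - 2.93Q.
Set SMB = MC: 132.91 - 2.93Q = 43.20 + 0.62Q → Q* = 25.2704.
The Pigouvian subsidy equals MEB at Q*: 3.24 + 1.41×25.2704 = 38.8713.

subsidy = €38.87 per unit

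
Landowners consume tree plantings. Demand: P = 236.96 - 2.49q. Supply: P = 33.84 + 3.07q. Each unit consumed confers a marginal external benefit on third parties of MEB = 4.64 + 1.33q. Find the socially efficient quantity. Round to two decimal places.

q* = 49.12

Social marginal benefit = demand + MEB = 241.60 - 1.16q.
Set SMB = MC: 241.60 - 1.16q = 33.84 + 3.07q → q* = 49.1158.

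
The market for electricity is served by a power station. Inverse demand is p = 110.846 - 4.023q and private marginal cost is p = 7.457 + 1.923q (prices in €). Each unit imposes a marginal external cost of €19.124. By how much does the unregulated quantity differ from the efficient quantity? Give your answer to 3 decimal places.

Market equilibrium (private): 7.457 + 1.923q = 110.846 - 4.023q → q_m = 17.3880.
Social marginal cost = private MC + MEC = 26.581 + 1.923q.
Set SMC = demand: 26.581 + 1.923q = 110.846 - 4.023q → q* = 14.1717.
Gap = |17.3880 − 14.1717| = 3.2163.

3.216 units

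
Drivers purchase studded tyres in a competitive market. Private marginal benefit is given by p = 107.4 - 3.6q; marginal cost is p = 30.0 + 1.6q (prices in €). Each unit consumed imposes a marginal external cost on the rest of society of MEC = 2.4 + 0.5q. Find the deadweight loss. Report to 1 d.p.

Market equilibrium (private): 30.0 + 1.6q = 107.4 - 3.6q → q_m = 14.8846.
Social marginal benefit = demand − MEC = 105.0 - 4.1q.
Set SMB = MC: 105.0 - 4.1q = 30.0 + 1.6q → q* = 13.1579.
Height of the DWL triangle at q_m is MC(q_m) − SMB(q_m) = MEC(q_m) = 9.8423.
DWL = ½ × 1.7267 × 9.8423 = 8.4973.

DWL = €8.5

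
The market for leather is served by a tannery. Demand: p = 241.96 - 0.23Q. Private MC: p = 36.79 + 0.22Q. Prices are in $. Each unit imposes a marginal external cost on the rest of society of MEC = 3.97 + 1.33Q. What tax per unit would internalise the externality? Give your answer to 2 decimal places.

tax = $154.30 per unit

Social marginal cost = private MC + MEC = 40.76 + 1.55Q.
Set SMC = demand: 40.76 + 1.55Q = 241.96 - 0.23Q → Q* = 113.0337.
The Pigouvian tax equals MEC at Q*: 3.97 + 1.33×113.0337 = 154.3048.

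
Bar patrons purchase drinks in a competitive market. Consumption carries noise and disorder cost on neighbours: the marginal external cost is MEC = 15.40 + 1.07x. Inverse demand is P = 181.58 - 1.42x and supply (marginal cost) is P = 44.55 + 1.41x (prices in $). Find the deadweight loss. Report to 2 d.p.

Market equilibrium (private): 44.55 + 1.41x = 181.58 - 1.42x → x_m = 48.4205.
Social marginal benefit = demand − MEC = 166.18 - 2.49x.
Set SMB = MC: 166.18 - 2.49x = 44.55 + 1.41x → x* = 31.1872.
Height of the DWL triangle at x_m is MC(x_m) − SMB(x_m) = MEC(x_m) = 67.2099.
DWL = ½ × 17.2333 × 67.2099 = 579.1242.

DWL = $579.12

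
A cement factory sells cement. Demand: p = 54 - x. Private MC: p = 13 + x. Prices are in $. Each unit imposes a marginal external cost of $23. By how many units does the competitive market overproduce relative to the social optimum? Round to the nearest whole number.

12 units

Market equilibrium (private): 13 + x = 54 - x → x_m = 20.5000.
Social marginal cost = private MC + MEC = 36 + x.
Set SMC = demand: 36 + x = 54 - x → x* = 9.0000.
Gap = |20.5000 − 9.0000| = 11.5000.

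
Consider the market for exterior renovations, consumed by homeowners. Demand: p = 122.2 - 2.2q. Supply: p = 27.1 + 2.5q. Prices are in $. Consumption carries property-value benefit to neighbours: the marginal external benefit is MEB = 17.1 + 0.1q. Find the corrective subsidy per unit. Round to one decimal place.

subsidy = $19.5 per unit

Social marginal benefit = demand + MEB = 139.3 - 2.1q.
Set SMB = MC: 139.3 - 2.1q = 27.1 + 2.5q → q* = 24.3913.
The Pigouvian subsidy equals MEB at q*: 17.1 + 0.1×24.3913 = 19.5391.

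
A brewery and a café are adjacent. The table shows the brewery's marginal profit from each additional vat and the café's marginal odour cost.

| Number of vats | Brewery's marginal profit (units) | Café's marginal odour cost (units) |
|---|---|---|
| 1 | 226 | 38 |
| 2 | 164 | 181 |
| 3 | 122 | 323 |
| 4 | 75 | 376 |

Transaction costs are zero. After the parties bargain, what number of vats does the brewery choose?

Bargaining reaches the level where marginal profit last exceeds marginal odour cost.
That holds through level 1 (226 ≥ 38) but not at 2 (164 < 181).

1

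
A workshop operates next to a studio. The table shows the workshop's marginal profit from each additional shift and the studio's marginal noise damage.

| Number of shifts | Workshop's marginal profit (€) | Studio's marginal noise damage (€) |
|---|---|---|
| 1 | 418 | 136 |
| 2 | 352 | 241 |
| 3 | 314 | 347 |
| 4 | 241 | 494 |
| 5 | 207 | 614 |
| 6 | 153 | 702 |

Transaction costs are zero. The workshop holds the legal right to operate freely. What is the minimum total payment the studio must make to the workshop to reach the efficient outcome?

Left alone the workshop would choose level 6 (marginal profit stays positive).
Efficient level: k* = 2 (marginal profit ≥ marginal noise damage through 2).
The studio must at least cover the workshop's forgone profit from cutting 6→2: 314 + 241 + 207 + 153 = 915.

€915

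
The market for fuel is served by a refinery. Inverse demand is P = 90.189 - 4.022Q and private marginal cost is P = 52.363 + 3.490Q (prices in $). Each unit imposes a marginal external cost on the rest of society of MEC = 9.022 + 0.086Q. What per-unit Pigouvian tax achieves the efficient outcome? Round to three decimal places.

tax = $9.348 per unit

Social marginal cost = private MC + MEC = 61.385 + 3.576Q.
Set SMC = demand: 61.385 + 3.576Q = 90.189 - 4.022Q → Q* = 3.7910.
The Pigouvian tax equals MEC at Q*: 9.022 + 0.086×3.7910 = 9.3480.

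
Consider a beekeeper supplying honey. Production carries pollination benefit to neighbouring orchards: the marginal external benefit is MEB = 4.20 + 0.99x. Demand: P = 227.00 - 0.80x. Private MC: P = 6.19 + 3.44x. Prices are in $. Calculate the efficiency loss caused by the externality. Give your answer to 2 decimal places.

DWL = $478.28

Market equilibrium (private): 6.19 + 3.44x = 227.00 - 0.80x → x_m = 52.0778.
Social marginal cost = private MC − MEB = 1.99 + 2.45x.
Set SMC = demand: 1.99 + 2.45x = 227.00 - 0.80x → x* = 69.2338.
Height of the DWL triangle at x_m is demand(x_m) − SMC(x_m) = MEB(x_m) = 55.7571.
DWL = ½ × 17.1560 × 55.7571 = 478.2844.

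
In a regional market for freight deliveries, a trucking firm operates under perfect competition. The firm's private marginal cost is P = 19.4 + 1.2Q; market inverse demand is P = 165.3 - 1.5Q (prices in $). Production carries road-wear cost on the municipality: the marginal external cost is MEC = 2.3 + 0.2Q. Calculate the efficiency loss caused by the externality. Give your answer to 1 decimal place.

DWL = $29.6

Market equilibrium (private): 19.4 + 1.2Q = 165.3 - 1.5Q → Q_m = 54.0370.
Social marginal cost = private MC + MEC = 21.7 + 1.4Q.
Set SMC = demand: 21.7 + 1.4Q = 165.3 - 1.5Q → Q* = 49.5172.
The loss is the area between SMC and demand from Q* to Q_m; with linear curves that's a triangle of height MEC(Q_m).
DWL = ½ × 4.5198 × 13.1074 = 29.6214.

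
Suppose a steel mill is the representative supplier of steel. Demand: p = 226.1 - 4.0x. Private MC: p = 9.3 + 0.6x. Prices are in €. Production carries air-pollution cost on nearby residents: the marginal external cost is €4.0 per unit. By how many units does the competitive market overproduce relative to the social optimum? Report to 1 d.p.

0.9 units

Market equilibrium (private): 9.3 + 0.6x = 226.1 - 4.0x → x_m = 47.1304.
Social marginal cost = private MC + MEC = 13.3 + 0.6x.
Set SMC = demand: 13.3 + 0.6x = 226.1 - 4.0x → x* = 46.2609.
Gap = |47.1304 − 46.2609| = 0.8695.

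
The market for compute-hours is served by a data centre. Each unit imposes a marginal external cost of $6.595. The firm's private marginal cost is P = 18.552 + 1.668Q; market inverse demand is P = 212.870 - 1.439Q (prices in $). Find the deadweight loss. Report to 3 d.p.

Market equilibrium (private): 18.552 + 1.668Q = 212.870 - 1.439Q → Q_m = 62.5420.
Social marginal cost = private MC + MEC = 25.147 + 1.668Q.
Set SMC = demand: 25.147 + 1.668Q = 212.870 - 1.439Q → Q* = 60.4194.
Between Q* and Q_m the wedge SMC − demand runs linearly from 0 to MEC(Q_m), so the loss is a triangle.
DWL = ½ × 2.1226 × 6.5950 = 6.9993.

DWL = $6.999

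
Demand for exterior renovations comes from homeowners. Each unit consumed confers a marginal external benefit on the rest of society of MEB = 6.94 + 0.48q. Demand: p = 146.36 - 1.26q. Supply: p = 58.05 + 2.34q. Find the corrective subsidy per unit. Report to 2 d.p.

subsidy = 21.59 per unit

Social marginal benefit = demand + MEB = 153.30 - 0.78q.
Set SMB = MC: 153.30 - 0.78q = 58.05 + 2.34q → q* = 30.5288.
The Pigouvian subsidy equals MEB at q*: 6.94 + 0.48×30.5288 = 21.5938.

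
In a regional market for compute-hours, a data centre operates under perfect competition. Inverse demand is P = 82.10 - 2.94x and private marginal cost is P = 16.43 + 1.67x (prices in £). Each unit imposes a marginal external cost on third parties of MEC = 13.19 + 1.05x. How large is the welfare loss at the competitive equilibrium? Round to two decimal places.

DWL = £69.99

Market equilibrium (private): 16.43 + 1.67x = 82.10 - 2.94x → x_m = 14.2451.
Social marginal cost = private MC + MEC = 29.62 + 2.72x.
Set SMC = demand: 29.62 + 2.72x = 82.10 - 2.94x → x* = 9.2721.
Between x* and x_m the wedge SMC − demand runs linearly from 0 to MEC(x_m), so the loss is a triangle.
DWL = ½ × 4.9730 × 28.1474 = 69.9885.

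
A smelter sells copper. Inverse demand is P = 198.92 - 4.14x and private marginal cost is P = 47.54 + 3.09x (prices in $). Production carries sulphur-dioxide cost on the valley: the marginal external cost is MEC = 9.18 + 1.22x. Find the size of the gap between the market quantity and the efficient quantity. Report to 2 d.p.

4.11 units

Market equilibrium (private): 47.54 + 3.09x = 198.92 - 4.14x → x_m = 20.9378.
Social marginal cost = private MC + MEC = 56.72 + 4.31x.
Set SMC = demand: 56.72 + 4.31x = 198.92 - 4.14x → x* = 16.8284.
Gap = |20.9378 − 16.8284| = 4.1094.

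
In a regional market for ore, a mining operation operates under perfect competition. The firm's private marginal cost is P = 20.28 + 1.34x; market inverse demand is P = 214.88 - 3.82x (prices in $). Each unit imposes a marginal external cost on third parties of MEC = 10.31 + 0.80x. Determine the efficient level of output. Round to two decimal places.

x* = 30.92

Social marginal cost = private MC + MEC = 30.59 + 2.14x.
Set SMC = demand: 30.59 + 2.14x = 214.88 - 3.82x → x* = 30.9211.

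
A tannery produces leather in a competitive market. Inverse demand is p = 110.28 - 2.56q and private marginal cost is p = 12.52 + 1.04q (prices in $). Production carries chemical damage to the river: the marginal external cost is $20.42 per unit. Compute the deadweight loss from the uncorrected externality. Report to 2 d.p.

DWL = $57.91

Market equilibrium (private): 12.52 + 1.04q = 110.28 - 2.56q → q_m = 27.1556.
Social marginal cost = private MC + MEC = 32.94 + 1.04q.
Set SMC = demand: 32.94 + 1.04q = 110.28 - 2.56q → q* = 21.4833.
Height of the DWL triangle at q_m is SMC(q_m) − demand(q_m) = MEC(q_m) = 20.4200.
DWL = ½ × 5.6723 × 20.4200 = 57.9142.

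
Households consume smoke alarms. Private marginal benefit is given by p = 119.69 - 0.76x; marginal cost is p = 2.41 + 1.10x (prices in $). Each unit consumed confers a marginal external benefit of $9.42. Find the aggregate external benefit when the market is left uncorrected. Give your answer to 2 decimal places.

Market equilibrium (private): 2.41 + 1.10x = 119.69 - 0.76x → x_m = 63.0538.
Total external benefit = MEB × x_m = 9.42 × 63.0538 = 593.9668.

$593.97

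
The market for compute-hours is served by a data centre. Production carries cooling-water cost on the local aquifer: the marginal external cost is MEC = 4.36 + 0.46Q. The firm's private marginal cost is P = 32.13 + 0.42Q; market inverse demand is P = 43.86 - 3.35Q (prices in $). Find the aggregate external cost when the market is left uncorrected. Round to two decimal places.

$15.79

Market equilibrium (private): 32.13 + 0.42Q = 43.86 - 3.35Q → Q_m = 3.1114.
Total external cost = ∫₀^{Q_m} (4.36 + 0.46Q) dQ = 4.36×3.1114 + ½×0.46×3.1114² = 15.7923.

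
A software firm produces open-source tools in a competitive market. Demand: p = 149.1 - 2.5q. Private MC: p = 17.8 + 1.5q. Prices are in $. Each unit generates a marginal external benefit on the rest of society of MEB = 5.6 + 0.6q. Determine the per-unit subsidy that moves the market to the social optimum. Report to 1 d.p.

Social marginal cost = private MC − MEB = 12.2 + 0.9q.
Set SMC = demand: 12.2 + 0.9q = 149.1 - 2.5q → q* = 40.2647.
The Pigouvian subsidy equals MEB at q*: 5.6 + 0.6×40.2647 = 29.7588.

subsidy = $29.8 per unit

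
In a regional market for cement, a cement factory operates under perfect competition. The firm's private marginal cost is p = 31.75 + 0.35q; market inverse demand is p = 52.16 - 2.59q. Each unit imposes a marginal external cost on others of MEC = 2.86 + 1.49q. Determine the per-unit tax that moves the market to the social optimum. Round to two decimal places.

Social marginal cost = private MC + MEC = 34.61 + 1.84q.
Set SMC = demand: 34.61 + 1.84q = 52.16 - 2.59q → q* = 3.9616.
The Pigouvian tax equals MEC at q*: 2.86 + 1.49×3.9616 = 8.7628.

tax = 8.76 per unit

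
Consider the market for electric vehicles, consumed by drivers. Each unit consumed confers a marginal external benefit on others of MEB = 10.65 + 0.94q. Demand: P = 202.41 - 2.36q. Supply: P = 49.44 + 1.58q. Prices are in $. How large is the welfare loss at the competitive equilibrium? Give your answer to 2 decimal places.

DWL = $370.45

Market equilibrium (private): 49.44 + 1.58q = 202.41 - 2.36q → q_m = 38.8249.
Social marginal benefit = demand + MEB = 213.06 - 1.42q.
Set SMB = MC: 213.06 - 1.42q = 49.44 + 1.58q → q* = 54.5400.
Between q* and q_m the wedge SMB − MC runs linearly from 0 to MEB(q_m), so the loss is a triangle.
DWL = ½ × 15.7151 × 47.1454 = 370.4473.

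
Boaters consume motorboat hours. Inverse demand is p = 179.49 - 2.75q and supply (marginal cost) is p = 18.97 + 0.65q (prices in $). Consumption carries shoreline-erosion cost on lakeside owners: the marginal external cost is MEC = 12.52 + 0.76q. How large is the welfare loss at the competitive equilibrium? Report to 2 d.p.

DWL = $281.57

Market equilibrium (private): 18.97 + 0.65q = 179.49 - 2.75q → q_m = 47.2118.
Social marginal benefit = demand − MEC = 166.97 - 3.51q.
Set SMB = MC: 166.97 - 3.51q = 18.97 + 0.65q → q* = 35.5769.
The loss is the area between SMB and MC from q* to q_m; with linear curves that's a triangle of height MEC(q_m).
DWL = ½ × 11.6349 × 48.4009 = 281.5698.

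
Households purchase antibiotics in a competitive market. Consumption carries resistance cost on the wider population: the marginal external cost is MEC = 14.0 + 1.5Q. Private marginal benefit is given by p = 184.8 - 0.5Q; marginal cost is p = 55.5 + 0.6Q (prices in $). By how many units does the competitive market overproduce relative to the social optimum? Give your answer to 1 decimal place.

Market equilibrium (private): 55.5 + 0.6Q = 184.8 - 0.5Q → Q_m = 117.5455.
Social marginal benefit = demand − MEC = 170.8 - 2.0Q.
Set SMB = MC: 170.8 - 2.0Q = 55.5 + 0.6Q → Q* = 44.3462.
Gap = |117.5455 − 44.3462| = 73.1993.

73.2 units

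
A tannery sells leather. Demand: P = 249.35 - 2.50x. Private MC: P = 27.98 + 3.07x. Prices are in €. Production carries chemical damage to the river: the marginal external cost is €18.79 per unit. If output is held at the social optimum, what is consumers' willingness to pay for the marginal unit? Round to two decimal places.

Social marginal cost = private MC + MEC = 46.77 + 3.07x.
Set SMC = demand: 46.77 + 3.07x = 249.35 - 2.50x → x* = 36.3698.
Consumer price on the demand curve at x*: 249.35 − 2.50×36.3698 = 158.4255.

P = €158.43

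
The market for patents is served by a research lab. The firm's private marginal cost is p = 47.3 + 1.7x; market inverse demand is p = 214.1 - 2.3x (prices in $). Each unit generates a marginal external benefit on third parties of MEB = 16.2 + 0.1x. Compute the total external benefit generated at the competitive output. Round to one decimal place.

$762.5

Market equilibrium (private): 47.3 + 1.7x = 214.1 - 2.3x → x_m = 41.7000.
Total external benefit = ∫₀^{x_m} (16.2 + 0.1x) dx = 16.2×41.7000 + ½×0.1×41.7000² = 762.4845.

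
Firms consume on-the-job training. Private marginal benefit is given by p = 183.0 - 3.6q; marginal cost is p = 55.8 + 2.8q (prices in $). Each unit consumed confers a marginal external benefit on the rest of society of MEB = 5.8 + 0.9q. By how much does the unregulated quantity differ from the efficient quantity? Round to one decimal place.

Market equilibrium (private): 55.8 + 2.8q = 183.0 - 3.6q → q_m = 19.8750.
Social marginal benefit = demand + MEB = 188.8 - 2.7q.
Set SMB = MC: 188.8 - 2.7q = 55.8 + 2.8q → q* = 24.1818.
Gap = |19.8750 − 24.1818| = 4.3068.

4.3 units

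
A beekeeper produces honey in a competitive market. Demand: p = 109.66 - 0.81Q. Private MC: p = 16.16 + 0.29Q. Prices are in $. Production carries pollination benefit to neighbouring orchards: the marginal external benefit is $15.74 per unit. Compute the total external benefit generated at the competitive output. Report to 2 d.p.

$1337.90

Market equilibrium (private): 16.16 + 0.29Q = 109.66 - 0.81Q → Q_m = 85.0000.
Total external benefit = MEB × Q_m = 15.74 × 85.0000 = 1337.9000.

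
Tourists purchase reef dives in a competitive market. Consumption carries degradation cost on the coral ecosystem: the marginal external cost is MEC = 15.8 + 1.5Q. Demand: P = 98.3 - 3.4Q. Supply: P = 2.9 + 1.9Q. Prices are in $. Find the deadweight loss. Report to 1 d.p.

DWL = $134.7

Market equilibrium (private): 2.9 + 1.9Q = 98.3 - 3.4Q → Q_m = 18.0000.
Social marginal benefit = demand − MEC = 82.5 - 4.9Q.
Set SMB = MC: 82.5 - 4.9Q = 2.9 + 1.9Q → Q* = 11.7059.
The welfare-loss triangle has base |Q_m − Q*| and height MEC(Q_m) (the vertical gap between SMB and MC is zero at Q* and MEC at Q_m).
DWL = ½ × 6.2941 × 42.8000 = 134.6937.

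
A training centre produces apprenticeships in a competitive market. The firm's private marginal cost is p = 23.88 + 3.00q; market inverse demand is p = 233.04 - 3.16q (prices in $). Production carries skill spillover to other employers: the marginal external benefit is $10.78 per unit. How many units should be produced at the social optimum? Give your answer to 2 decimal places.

q* = 35.70

Social marginal cost = private MC − MEB = 13.10 + 3.00q.
Set SMC = demand: 13.10 + 3.00q = 233.04 - 3.16q → q* = 35.7045.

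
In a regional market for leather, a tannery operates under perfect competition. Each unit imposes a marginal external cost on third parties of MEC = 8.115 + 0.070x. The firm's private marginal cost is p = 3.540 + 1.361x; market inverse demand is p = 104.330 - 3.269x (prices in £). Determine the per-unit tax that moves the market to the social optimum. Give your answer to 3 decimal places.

tax = £9.495 per unit

Social marginal cost = private MC + MEC = 11.655 + 1.431x.
Set SMC = demand: 11.655 + 1.431x = 104.330 - 3.269x → x* = 19.7181.
The Pigouvian tax equals MEC at x*: 8.115 + 0.070×19.7181 = 9.4953.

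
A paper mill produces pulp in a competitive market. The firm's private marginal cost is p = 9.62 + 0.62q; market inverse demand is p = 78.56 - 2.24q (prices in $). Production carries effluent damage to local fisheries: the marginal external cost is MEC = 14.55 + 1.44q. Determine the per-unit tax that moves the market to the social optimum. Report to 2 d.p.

Social marginal cost = private MC + MEC = 24.17 + 2.06q.
Set SMC = demand: 24.17 + 2.06q = 78.56 - 2.24q → q* = 12.6488.
The Pigouvian tax equals MEC at q*: 14.55 + 1.44×12.6488 = 32.7643.

tax = $32.76 per unit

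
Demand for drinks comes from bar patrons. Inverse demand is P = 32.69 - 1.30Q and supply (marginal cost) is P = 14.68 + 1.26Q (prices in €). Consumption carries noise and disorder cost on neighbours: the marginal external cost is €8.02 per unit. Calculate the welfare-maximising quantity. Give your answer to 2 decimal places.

Social marginal benefit = demand − MEC = 24.67 - 1.30Q.
Set SMB = MC: 24.67 - 1.30Q = 14.68 + 1.26Q → Q* = 3.9023.

Q* = 3.90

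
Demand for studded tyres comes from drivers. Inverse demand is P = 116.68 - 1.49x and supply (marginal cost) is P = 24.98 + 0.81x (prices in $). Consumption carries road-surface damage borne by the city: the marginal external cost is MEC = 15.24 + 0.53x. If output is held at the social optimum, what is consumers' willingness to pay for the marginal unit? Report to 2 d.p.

P = $76.42

Social marginal benefit = demand − MEC = 101.44 - 2.02x.
Set SMB = MC: 101.44 - 2.02x = 24.98 + 0.81x → x* = 27.0177.
Consumer price on the demand curve at x*: 116.68 − 1.49×27.0177 = 76.4236.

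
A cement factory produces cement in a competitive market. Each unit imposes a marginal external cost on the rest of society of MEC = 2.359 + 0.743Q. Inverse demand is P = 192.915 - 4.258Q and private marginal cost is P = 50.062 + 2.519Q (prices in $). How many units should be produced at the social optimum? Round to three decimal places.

Social marginal cost = private MC + MEC = 52.421 + 3.262Q.
Set SMC = demand: 52.421 + 3.262Q = 192.915 - 4.258Q → Q* = 18.6827.

Q* = 18.683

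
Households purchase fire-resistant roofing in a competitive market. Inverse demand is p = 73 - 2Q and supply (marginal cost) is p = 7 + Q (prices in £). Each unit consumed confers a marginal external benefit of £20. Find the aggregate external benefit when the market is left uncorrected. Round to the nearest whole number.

£440

Market equilibrium (private): 7 + Q = 73 - 2Q → Q_m = 22.0000.
Total external benefit = MEB × Q_m = 20 × 22.0000 = 440.0000.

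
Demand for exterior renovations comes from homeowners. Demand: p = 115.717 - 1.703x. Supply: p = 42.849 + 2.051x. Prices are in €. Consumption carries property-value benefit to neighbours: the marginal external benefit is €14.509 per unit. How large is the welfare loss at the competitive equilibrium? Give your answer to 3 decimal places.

Market equilibrium (private): 42.849 + 2.051x = 115.717 - 1.703x → x_m = 19.4108.
Social marginal benefit = demand + MEB = 130.226 - 1.703x.
Set SMB = MC: 130.226 - 1.703x = 42.849 + 2.051x → x* = 23.2757.
The welfare-loss triangle has base |x_m − x*| and height MEB(x_m) (the vertical gap between SMB and MC is zero at x* and MEB at x_m).
DWL = ½ × 3.8649 × 14.5090 = 28.0379.

DWL = €28.038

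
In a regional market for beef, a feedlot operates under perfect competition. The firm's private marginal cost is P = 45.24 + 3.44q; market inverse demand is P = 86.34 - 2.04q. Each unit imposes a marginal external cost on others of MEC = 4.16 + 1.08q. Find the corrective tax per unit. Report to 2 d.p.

tax = 10.24 per unit

Social marginal cost = private MC + MEC = 49.40 + 4.52q.
Set SMC = demand: 49.40 + 4.52q = 86.34 - 2.04q → q* = 5.6311.
The Pigouvian tax equals MEC at q*: 4.16 + 1.08×5.6311 = 10.2416.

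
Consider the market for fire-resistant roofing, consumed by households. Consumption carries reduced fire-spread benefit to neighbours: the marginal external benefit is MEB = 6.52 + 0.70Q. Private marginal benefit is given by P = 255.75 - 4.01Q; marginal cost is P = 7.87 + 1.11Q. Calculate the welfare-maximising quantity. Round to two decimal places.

Social marginal benefit = demand + MEB = 262.27 - 3.31Q.
Set SMB = MC: 262.27 - 3.31Q = 7.87 + 1.11Q → Q* = 57.5566.

Q* = 57.56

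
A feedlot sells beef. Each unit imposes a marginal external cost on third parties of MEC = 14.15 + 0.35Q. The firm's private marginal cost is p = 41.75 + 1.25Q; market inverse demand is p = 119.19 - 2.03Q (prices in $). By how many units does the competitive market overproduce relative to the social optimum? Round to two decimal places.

6.17 units

Market equilibrium (private): 41.75 + 1.25Q = 119.19 - 2.03Q → Q_m = 23.6098.
Social marginal cost = private MC + MEC = 55.90 + 1.60Q.
Set SMC = demand: 55.90 + 1.60Q = 119.19 - 2.03Q → Q* = 17.4353.
Gap = |23.6098 − 17.4353| = 6.1745.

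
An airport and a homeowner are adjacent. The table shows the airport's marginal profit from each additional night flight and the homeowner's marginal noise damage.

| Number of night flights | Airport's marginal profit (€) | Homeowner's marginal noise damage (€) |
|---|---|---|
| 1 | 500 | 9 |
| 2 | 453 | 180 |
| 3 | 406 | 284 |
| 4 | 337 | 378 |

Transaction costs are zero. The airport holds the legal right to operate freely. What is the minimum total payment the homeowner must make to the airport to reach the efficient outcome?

Left alone the airport would choose level 4 (marginal profit stays positive).
Efficient level: k* = 3 (marginal profit ≥ marginal noise damage through 3).
The homeowner must at least cover the airport's forgone profit from cutting 4→3: 337 = 337.

€337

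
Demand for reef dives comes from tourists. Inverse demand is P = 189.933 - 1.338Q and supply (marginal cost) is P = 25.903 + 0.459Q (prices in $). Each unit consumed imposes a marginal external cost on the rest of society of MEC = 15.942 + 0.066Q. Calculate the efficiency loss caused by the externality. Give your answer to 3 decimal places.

DWL = $129.502

Market equilibrium (private): 25.903 + 0.459Q = 189.933 - 1.338Q → Q_m = 91.2799.
Social marginal benefit = demand − MEC = 173.991 - 1.404Q.
Set SMB = MC: 173.991 - 1.404Q = 25.903 + 0.459Q → Q* = 79.4890.
Between Q* and Q_m the wedge MC − SMB runs linearly from 0 to MEC(Q_m), so the loss is a triangle.
DWL = ½ × 11.7909 × 21.9665 = 129.5024.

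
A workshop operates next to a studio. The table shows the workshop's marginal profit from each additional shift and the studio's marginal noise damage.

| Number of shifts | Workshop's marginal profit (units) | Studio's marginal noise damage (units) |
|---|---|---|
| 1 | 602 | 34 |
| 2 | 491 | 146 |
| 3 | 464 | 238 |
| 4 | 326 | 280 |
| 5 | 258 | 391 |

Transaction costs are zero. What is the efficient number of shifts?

4

Bargaining reaches the level where marginal profit last exceeds marginal noise damage.
That holds through level 4 (326 ≥ 280) but not at 5 (258 < 391).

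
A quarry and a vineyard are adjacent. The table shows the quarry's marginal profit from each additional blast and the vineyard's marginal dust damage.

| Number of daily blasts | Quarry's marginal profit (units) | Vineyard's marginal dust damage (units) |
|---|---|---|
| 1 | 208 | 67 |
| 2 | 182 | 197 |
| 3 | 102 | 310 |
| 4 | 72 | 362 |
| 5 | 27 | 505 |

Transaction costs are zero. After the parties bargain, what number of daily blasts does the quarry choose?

1

Bargaining reaches the level where marginal profit last exceeds marginal dust damage.
That holds through level 1 (208 ≥ 67) but not at 2 (182 < 197).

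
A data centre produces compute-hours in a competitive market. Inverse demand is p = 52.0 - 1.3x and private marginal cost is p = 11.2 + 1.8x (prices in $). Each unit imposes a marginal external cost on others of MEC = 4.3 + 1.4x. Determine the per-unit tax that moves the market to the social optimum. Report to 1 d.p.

Social marginal cost = private MC + MEC = 15.5 + 3.2x.
Set SMC = demand: 15.5 + 3.2x = 52.0 - 1.3x → x* = 8.1111.
The Pigouvian tax equals MEC at x*: 4.3 + 1.4×8.1111 = 15.6555.

tax = $15.7 per unit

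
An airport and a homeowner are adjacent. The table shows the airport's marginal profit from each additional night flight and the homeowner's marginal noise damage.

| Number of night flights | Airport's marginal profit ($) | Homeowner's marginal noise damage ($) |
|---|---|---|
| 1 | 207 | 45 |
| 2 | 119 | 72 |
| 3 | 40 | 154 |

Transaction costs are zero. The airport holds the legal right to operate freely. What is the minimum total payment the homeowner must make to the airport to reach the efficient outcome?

$40

Left alone the airport would choose level 3 (marginal profit stays positive).
Efficient level: k* = 2 (marginal profit ≥ marginal noise damage through 2).
The homeowner must at least cover the airport's forgone profit from cutting 3→2: 40 = 40.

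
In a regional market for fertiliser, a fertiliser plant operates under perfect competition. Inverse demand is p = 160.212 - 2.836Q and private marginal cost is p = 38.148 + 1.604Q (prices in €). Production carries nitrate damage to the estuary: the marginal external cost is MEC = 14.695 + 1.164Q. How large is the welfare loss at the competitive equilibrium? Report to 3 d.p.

DWL = €194.546

Market equilibrium (private): 38.148 + 1.604Q = 160.212 - 2.836Q → Q_m = 27.4919.
Social marginal cost = private MC + MEC = 52.843 + 2.768Q.
Set SMC = demand: 52.843 + 2.768Q = 160.212 - 2.836Q → Q* = 19.1594.
Between Q* and Q_m the wedge SMC − demand runs linearly from 0 to MEC(Q_m), so the loss is a triangle.
DWL = ½ × 8.3325 × 46.6956 = 194.5455.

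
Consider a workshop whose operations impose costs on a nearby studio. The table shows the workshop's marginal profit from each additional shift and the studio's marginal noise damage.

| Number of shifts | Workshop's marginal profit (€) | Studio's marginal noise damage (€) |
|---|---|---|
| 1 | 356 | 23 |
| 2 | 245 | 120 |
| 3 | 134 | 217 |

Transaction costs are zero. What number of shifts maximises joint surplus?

Bargaining reaches the level where marginal profit last exceeds marginal noise damage.
That holds through level 2 (245 ≥ 120) but not at 3 (134 < 217).

2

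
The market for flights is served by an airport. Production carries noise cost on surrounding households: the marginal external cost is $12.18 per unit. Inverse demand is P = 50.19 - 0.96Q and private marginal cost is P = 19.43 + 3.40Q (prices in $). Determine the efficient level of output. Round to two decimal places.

Social marginal cost = private MC + MEC = 31.61 + 3.40Q.
Set SMC = demand: 31.61 + 3.40Q = 50.19 - 0.96Q → Q* = 4.2615.

Q* = 4.26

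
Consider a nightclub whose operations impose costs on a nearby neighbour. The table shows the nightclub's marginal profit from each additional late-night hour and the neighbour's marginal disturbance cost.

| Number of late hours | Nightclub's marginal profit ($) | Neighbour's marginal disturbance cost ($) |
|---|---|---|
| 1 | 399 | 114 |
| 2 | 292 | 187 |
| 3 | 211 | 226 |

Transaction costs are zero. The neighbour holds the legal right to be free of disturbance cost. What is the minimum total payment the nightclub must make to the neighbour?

Efficient level: marginal profit ≥ marginal disturbance cost through level 2, so k* = 2.
With the neighbour holding the right, the nightclub must at least compensate total damage at k*: 114 + 187 = 301.

$301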